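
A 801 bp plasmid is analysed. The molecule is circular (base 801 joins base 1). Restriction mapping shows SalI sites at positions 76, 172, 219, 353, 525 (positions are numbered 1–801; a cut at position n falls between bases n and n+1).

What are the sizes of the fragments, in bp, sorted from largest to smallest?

352, 172, 134, 96, 47 bp

Circular molecule, 5 cuts → 5 fragments:
  172 − 76 = 96 bp
  219 − 172 = 47 bp
  353 − 219 = 134 bp
  525 − 353 = 172 bp
  wrap: 801 − 525 + 76 = 352 bp
Sorted largest to smallest: 352, 172, 134, 96, 47 bp.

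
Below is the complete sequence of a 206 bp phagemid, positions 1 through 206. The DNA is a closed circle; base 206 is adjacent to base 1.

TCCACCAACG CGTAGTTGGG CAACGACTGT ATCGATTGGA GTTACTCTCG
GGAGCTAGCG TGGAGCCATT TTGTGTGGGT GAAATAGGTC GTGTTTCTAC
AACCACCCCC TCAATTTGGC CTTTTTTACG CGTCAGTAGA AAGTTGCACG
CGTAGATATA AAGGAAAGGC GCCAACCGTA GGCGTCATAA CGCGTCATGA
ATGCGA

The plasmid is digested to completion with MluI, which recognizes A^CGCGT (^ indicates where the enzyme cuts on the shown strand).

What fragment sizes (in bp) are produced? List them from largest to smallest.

120, 42, 24, 20 bp

MluI sites (ACGCGT) start at positions 8, 128, 148, 190.
MluI cuts after the first base of each site, so after positions 8, 128, 148, 190.
Circular molecule, 4 cuts → 4 fragments:
  9–128 → 120 bp
  129–148 → 20 bp
  149–190 → 42 bp
  191–206 then 1–8 → 16 + 8 = 24 bp
Sorted largest to smallest: 120, 42, 24, 20 bp.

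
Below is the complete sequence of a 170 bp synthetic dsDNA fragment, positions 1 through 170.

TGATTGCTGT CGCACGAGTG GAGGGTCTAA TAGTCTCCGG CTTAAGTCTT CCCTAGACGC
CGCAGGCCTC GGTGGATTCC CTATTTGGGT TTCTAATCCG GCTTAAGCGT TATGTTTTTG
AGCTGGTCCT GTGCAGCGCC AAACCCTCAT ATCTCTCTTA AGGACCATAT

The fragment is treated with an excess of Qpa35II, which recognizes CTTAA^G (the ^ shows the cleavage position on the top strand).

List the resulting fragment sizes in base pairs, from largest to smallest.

61, 55, 45, 9 bp

Qpa35II sites (CTTAAG) start at positions 41, 102, 157.
Qpa35II cuts after base 5 of each site (before the last base), so after positions 45, 106, 161.
Linear molecule, 3 cuts → 4 fragments:
  1–45 → 45 bp
  46–106 → 61 bp
  107–161 → 55 bp
  162–170 → 9 bp
Sorted largest to smallest: 61, 55, 45, 9 bp.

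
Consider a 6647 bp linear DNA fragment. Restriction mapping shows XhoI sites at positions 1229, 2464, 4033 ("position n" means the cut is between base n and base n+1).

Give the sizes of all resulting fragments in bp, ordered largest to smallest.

2614, 1569, 1235, 1229 bp

Linear molecule, 3 cuts → 4 fragments:
  1229 − 0 = 1229 bp
  2464 − 1229 = 1235 bp
  4033 − 2464 = 1569 bp
  6647 − 4033 = 2614 bp
Sorted largest to smallest: 2614, 1569, 1235, 1229 bp.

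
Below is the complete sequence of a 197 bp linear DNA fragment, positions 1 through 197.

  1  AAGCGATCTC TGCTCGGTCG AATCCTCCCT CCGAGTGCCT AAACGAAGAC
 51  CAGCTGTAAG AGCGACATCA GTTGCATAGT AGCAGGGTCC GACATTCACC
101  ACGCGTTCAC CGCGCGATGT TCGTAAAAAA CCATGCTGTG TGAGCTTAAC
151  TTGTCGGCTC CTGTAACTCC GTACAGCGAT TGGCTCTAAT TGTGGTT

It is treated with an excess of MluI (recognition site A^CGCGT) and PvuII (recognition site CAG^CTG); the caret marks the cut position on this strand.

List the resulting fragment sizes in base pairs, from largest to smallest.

96, 53, 48 bp

The MluI site (ACGCGT) starts at position 101.
MluI cuts after the first base of each site, so after position 101.
The PvuII site (CAGCTG) starts at position 51.
PvuII cuts after base 3 of each site, so after position 53.
Combined cut positions: 53, 101.
Linear molecule, 2 cuts → 3 fragments:
  1–53 → 53 bp
  54–101 → 48 bp
  102–197 → 96 bp
Sorted largest to smallest: 96, 53, 48 bp.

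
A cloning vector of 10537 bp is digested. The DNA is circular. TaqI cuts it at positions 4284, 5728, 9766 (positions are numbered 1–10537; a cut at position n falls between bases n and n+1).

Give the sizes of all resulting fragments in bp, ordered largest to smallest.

Circular molecule, 3 cuts → 3 fragments:
  5728 − 4284 = 1444 bp
  9766 − 5728 = 4038 bp
  wrap: 10537 − 9766 + 4284 = 5055 bp
Sorted largest to smallest: 5055, 4038, 1444 bp.

5055, 4038, 1444 bp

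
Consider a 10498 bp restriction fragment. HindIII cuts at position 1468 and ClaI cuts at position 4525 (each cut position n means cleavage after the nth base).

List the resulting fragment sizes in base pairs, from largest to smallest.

Combined cut positions (sorted): 1468, 4525.
Linear molecule, 2 cuts → 3 fragments:
  1468 − 0 = 1468 bp
  4525 − 1468 = 3057 bp
  10498 − 4525 = 5973 bp
Sorted largest to smallest: 5973, 3057, 1468 bp.

5973, 3057, 1468 bp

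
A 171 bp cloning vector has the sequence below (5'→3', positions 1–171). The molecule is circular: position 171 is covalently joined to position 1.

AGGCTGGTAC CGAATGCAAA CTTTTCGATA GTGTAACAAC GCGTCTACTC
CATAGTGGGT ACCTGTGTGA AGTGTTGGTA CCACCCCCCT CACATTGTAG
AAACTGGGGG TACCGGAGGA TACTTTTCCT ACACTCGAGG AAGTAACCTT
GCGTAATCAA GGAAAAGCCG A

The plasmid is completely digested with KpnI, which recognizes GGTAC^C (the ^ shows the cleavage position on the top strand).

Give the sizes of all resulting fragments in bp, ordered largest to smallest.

68, 52, 32, 19 bp

KpnI sites (GGTACC) start at positions 6, 58, 77, 109.
KpnI cuts after base 5 of each site (before the last base), so after positions 10, 62, 81, 113.
Circular molecule, 4 cuts → 4 fragments:
  11–62 → 52 bp
  63–81 → 19 bp
  82–113 → 32 bp
  114–171 then 1–10 → 58 + 10 = 68 bp
Sorted largest to smallest: 68, 52, 32, 19 bp.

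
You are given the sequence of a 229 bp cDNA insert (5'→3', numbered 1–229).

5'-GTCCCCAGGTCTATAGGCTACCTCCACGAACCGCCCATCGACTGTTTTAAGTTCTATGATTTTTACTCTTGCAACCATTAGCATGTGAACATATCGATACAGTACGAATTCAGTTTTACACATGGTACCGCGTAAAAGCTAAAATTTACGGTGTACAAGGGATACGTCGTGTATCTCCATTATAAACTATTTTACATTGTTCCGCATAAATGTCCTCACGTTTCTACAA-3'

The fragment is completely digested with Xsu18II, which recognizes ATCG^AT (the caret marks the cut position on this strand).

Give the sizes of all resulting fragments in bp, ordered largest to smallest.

133, 96 bp

The Xsu18II site (ATCGAT) starts at position 93.
Xsu18II cuts after base 4 of each site, so after position 96.
Linear molecule, 1 cut → 2 fragments:
  1–96 → 96 bp
  97–229 → 133 bp
Sorted largest to smallest: 133, 96 bp.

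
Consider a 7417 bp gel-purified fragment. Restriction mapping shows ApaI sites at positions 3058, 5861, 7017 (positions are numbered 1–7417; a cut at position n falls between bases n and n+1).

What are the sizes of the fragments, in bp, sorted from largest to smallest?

Linear molecule, 3 cuts → 4 fragments:
  3058 − 0 = 3058 bp
  5861 − 3058 = 2803 bp
  7017 − 5861 = 1156 bp
  7417 − 7017 = 400 bp
Sorted largest to smallest: 3058, 2803, 1156, 400 bp.

3058, 2803, 1156, 400 bp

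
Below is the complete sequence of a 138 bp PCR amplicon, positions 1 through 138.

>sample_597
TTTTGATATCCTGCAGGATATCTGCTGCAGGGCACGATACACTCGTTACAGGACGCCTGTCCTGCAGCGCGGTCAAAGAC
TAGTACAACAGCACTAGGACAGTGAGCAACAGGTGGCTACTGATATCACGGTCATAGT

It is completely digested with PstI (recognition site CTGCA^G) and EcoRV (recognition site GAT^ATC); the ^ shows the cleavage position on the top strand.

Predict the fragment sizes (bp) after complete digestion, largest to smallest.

58, 37, 14, 10, 8, 7, 4 bp

PstI sites (CTGCAG) start at positions 11, 25, 62.
PstI cuts after base 5 of each site (before the last base), so after positions 15, 29, 66.
EcoRV sites (GATATC) start at positions 5, 17, 122.
EcoRV cuts after base 3 of each site, so after positions 7, 19, 124.
Combined cut positions: 7, 15, 19, 29, 66, 124.
Linear molecule, 6 cuts → 7 fragments:
  1–7 → 7 bp
  8–15 → 8 bp
  16–19 → 4 bp
  20–29 → 10 bp
  30–66 → 37 bp
  67–124 → 58 bp
  125–138 → 14 bp
Sorted largest to smallest: 58, 37, 14, 10, 8, 7, 4 bp.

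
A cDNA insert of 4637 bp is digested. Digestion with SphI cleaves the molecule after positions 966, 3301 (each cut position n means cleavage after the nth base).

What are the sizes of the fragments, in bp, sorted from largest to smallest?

2335, 1336, 966 bp

Linear molecule, 2 cuts → 3 fragments:
  966 − 0 = 966 bp
  3301 − 966 = 2335 bp
  4637 − 3301 = 1336 bp
Sorted largest to smallest: 2335, 1336, 966 bp.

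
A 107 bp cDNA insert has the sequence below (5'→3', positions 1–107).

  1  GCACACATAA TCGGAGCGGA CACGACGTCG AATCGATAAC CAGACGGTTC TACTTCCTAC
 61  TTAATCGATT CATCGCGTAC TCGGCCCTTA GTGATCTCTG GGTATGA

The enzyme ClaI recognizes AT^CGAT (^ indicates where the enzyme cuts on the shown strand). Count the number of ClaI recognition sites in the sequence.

ATCGAT occurs starting at positions 32, 64.
ClaI cuts at 2 sites.

2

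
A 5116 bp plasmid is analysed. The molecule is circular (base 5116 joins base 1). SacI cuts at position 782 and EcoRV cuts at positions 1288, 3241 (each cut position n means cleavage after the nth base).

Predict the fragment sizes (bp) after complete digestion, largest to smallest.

Combined cut positions (sorted): 782, 1288, 3241.
Circular molecule, 3 cuts → 3 fragments:
  1288 − 782 = 506 bp
  3241 − 1288 = 1953 bp
  wrap: 5116 − 3241 + 782 = 2657 bp
Sorted largest to smallest: 2657, 1953, 506 bp.

2657, 1953, 506 bp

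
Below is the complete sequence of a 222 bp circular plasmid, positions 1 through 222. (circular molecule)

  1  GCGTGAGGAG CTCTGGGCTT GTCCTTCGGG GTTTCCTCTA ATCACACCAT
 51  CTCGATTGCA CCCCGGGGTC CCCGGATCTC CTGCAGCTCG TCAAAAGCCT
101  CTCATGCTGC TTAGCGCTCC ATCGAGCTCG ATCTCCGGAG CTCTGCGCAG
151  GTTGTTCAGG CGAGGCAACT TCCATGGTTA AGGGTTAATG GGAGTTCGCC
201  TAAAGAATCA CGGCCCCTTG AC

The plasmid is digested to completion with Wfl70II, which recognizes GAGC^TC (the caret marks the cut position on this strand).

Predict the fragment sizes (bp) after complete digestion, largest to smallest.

116, 92, 14 bp

Wfl70II sites (GAGCTC) start at positions 8, 124, 138.
Wfl70II cuts after base 4 of each site, so after positions 11, 127, 141.
Circular molecule, 3 cuts → 3 fragments:
  12–127 → 116 bp
  128–141 → 14 bp
  142–222 then 1–11 → 81 + 11 = 92 bp
Sorted largest to smallest: 116, 92, 14 bp.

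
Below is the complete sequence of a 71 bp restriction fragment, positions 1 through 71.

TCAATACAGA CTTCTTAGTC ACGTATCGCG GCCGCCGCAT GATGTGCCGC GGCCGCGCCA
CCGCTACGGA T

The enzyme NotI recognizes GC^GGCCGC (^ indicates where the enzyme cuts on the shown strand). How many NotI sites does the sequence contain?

2

GCGGCCGC occurs starting at positions 28, 49.
NotI cuts at 2 sites.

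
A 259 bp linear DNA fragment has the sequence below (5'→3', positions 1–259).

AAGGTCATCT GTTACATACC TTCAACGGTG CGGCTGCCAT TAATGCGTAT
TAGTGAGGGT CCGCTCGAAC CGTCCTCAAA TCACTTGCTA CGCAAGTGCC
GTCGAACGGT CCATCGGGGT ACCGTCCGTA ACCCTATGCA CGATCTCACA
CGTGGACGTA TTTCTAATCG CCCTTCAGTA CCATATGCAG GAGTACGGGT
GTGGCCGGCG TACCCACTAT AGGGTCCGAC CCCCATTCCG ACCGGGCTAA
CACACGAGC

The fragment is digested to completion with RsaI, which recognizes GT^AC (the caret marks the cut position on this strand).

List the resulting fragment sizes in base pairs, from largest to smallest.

120, 59, 48, 17, 15 bp

RsaI sites (GTAC) start at positions 119, 178, 193, 210.
RsaI cuts after base 2 of each site, so after positions 120, 179, 194, 211.
Linear molecule, 4 cuts → 5 fragments:
  1–120 → 120 bp
  121–179 → 59 bp
  180–194 → 15 bp
  195–211 → 17 bp
  212–259 → 48 bp
Sorted largest to smallest: 120, 59, 48, 17, 15 bp.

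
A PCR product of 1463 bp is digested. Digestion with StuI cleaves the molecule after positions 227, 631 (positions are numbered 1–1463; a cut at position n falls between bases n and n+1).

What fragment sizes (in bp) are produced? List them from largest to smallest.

Linear molecule, 2 cuts → 3 fragments:
  227 − 0 = 227 bp
  631 − 227 = 404 bp
  1463 − 631 = 832 bp
Sorted largest to smallest: 832, 404, 227 bp.

832, 404, 227 bp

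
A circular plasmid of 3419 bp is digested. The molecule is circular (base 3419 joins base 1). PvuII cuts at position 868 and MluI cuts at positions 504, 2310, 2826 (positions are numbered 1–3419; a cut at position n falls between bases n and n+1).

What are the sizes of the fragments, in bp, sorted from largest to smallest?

1442, 1097, 516, 364 bp

Combined cut positions (sorted): 504, 868, 2310, 2826.
Circular molecule, 4 cuts → 4 fragments:
  868 − 504 = 364 bp
  2310 − 868 = 1442 bp
  2826 − 2310 = 516 bp
  wrap: 3419 − 2826 + 504 = 1097 bp
Sorted largest to smallest: 1442, 1097, 516, 364 bp.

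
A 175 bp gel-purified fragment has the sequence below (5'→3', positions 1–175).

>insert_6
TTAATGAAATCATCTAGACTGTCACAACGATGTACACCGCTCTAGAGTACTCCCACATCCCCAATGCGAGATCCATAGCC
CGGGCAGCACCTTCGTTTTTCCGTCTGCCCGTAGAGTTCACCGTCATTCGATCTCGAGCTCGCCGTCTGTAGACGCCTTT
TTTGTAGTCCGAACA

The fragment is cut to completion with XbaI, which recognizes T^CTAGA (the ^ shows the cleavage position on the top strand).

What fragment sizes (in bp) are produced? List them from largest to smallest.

134, 28, 13 bp

XbaI sites (TCTAGA) start at positions 13, 41.
XbaI cuts after the first base of each site, so after positions 13, 41.
Linear molecule, 2 cuts → 3 fragments:
  1–13 → 13 bp
  14–41 → 28 bp
  42–175 → 134 bp
Sorted largest to smallest: 134, 28, 13 bp.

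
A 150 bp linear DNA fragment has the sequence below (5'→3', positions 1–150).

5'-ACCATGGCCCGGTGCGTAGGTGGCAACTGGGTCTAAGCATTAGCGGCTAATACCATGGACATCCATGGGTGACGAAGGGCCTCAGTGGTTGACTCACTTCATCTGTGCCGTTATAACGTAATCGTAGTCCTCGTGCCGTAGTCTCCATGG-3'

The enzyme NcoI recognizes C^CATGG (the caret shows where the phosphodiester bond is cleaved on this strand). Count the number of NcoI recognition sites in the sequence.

CCATGG occurs starting at positions 2, 53, 63, 145.
NcoI cuts at 4 sites.

4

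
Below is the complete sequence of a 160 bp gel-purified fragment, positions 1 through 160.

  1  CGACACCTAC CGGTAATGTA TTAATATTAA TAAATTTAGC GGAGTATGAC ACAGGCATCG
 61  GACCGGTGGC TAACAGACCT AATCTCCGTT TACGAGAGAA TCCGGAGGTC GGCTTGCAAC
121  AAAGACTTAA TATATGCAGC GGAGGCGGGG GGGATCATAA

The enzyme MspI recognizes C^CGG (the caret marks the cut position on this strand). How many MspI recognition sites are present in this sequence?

3

CCGG occurs starting at positions 10, 63, 102.
MspI cuts at 3 sites.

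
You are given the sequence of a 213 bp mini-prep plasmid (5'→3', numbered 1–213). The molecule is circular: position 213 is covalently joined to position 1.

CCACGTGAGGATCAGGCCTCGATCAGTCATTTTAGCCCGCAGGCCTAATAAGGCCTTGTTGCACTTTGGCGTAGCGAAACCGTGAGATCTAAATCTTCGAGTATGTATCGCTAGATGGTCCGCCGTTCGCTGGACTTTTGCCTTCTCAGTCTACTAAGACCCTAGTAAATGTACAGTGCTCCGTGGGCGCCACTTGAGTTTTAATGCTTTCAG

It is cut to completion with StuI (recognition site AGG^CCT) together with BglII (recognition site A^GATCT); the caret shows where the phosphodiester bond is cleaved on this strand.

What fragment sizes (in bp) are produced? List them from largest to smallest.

144, 32, 27, 10 bp

StuI sites (AGGCCT) start at positions 14, 41, 51.
StuI cuts after base 3 of each site, so after positions 16, 43, 53.
The BglII site (AGATCT) starts at position 85.
BglII cuts after the first base of each site, so after position 85.
Combined cut positions: 16, 43, 53, 85.
Circular molecule, 4 cuts → 4 fragments:
  17–43 → 27 bp
  44–53 → 10 bp
  54–85 → 32 bp
  86–213 then 1–16 → 128 + 16 = 144 bp
Sorted largest to smallest: 144, 32, 27, 10 bp.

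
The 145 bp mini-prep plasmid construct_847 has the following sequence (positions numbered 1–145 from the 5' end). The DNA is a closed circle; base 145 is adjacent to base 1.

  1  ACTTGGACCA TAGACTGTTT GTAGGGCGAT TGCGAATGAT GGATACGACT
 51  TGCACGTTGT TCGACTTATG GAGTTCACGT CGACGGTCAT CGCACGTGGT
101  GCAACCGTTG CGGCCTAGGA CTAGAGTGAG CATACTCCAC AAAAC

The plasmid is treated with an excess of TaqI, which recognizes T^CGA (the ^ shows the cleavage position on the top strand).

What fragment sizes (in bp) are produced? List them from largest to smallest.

126, 19 bp

TaqI sites (TCGA) start at positions 61, 80.
TaqI cuts after the first base of each site, so after positions 61, 80.
Circular molecule, 2 cuts → 2 fragments:
  62–80 → 19 bp
  81–145 then 1–61 → 65 + 61 = 126 bp
Sorted largest to smallest: 126, 19 bp.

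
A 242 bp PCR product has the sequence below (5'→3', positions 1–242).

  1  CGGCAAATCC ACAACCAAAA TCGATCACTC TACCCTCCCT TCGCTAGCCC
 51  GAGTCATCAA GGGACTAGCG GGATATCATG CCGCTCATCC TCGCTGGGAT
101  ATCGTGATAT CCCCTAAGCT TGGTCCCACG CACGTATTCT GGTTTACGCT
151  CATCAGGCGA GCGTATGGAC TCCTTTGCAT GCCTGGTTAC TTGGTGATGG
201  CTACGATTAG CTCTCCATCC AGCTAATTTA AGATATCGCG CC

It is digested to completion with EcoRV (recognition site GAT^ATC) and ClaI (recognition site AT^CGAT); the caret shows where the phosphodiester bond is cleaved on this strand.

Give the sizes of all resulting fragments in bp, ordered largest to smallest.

126, 53, 26, 21, 8, 8 bp

EcoRV sites (GATATC) start at positions 72, 98, 106, 232.
EcoRV cuts after base 3 of each site, so after positions 74, 100, 108, 234.
The ClaI site (ATCGAT) starts at position 20.
ClaI cuts after base 2 of each site, so after position 21.
Combined cut positions: 21, 74, 100, 108, 234.
Linear molecule, 5 cuts → 6 fragments:
  1–21 → 21 bp
  22–74 → 53 bp
  75–100 → 26 bp
  101–108 → 8 bp
  109–234 → 126 bp
  235–242 → 8 bp
Sorted largest to smallest: 126, 53, 26, 21, 8, 8 bp.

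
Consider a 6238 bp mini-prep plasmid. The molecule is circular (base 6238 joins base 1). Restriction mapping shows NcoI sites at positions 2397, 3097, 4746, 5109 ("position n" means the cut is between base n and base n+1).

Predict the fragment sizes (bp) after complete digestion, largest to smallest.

3526, 1649, 700, 363 bp

Circular molecule, 4 cuts → 4 fragments:
  3097 − 2397 = 700 bp
  4746 − 3097 = 1649 bp
  5109 − 4746 = 363 bp
  wrap: 6238 − 5109 + 2397 = 3526 bp
Sorted largest to smallest: 3526, 1649, 700, 363 bp.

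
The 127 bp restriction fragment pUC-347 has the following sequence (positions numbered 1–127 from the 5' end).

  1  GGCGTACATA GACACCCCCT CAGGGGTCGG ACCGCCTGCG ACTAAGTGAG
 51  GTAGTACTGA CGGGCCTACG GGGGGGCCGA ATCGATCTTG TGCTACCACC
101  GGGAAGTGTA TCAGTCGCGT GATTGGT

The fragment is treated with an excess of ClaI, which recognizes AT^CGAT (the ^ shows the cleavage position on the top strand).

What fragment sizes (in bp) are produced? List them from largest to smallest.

82, 45 bp

The ClaI site (ATCGAT) starts at position 81.
ClaI cuts after base 2 of each site, so after position 82.
Linear molecule, 1 cut → 2 fragments:
  1–82 → 82 bp
  83–127 → 45 bp
Sorted largest to smallest: 82, 45 bp.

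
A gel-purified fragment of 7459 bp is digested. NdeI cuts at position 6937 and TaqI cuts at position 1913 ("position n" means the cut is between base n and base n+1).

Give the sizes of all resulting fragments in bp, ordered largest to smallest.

Combined cut positions (sorted): 1913, 6937.
Linear molecule, 2 cuts → 3 fragments:
  1913 − 0 = 1913 bp
  6937 − 1913 = 5024 bp
  7459 − 6937 = 522 bp
Sorted largest to smallest: 5024, 1913, 522 bp.

5024, 1913, 522 bp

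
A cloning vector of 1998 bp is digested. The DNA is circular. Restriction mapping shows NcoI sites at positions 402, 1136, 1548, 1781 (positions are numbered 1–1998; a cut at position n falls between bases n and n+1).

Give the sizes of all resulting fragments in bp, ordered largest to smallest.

Circular molecule, 4 cuts → 4 fragments:
  1136 − 402 = 734 bp
  1548 − 1136 = 412 bp
  1781 − 1548 = 233 bp
  wrap: 1998 − 1781 + 402 = 619 bp
Sorted largest to smallest: 734, 619, 412, 233 bp.

734, 619, 412, 233 bp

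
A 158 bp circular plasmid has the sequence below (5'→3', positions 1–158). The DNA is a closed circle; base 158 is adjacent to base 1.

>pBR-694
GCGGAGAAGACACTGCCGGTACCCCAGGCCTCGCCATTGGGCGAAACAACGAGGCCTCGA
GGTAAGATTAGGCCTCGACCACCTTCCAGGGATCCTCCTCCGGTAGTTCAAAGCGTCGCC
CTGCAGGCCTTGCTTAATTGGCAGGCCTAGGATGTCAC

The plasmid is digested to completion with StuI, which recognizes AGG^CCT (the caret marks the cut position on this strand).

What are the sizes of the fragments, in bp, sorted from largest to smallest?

StuI sites (AGGCCT) start at positions 26, 52, 70, 125, 143.
StuI cuts after base 3 of each site, so after positions 28, 54, 72, 127, 145.
Circular molecule, 5 cuts → 5 fragments:
  29–54 → 26 bp
  55–72 → 18 bp
  73–127 → 55 bp
  128–145 → 18 bp
  146–158 then 1–28 → 13 + 28 = 41 bp
Sorted largest to smallest: 55, 41, 26, 18, 18 bp.

55, 41, 26, 18, 18 bp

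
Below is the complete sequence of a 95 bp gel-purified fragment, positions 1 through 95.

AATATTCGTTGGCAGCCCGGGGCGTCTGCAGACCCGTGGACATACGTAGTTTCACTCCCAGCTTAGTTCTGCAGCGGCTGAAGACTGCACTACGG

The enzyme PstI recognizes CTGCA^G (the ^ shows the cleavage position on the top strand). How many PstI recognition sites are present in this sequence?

CTGCAG occurs starting at positions 26, 69.
PstI cuts at 2 sites.

2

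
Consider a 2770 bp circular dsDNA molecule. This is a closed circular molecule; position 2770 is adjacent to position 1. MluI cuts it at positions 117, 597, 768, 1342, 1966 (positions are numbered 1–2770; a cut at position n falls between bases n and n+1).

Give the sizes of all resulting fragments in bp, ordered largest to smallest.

Circular molecule, 5 cuts → 5 fragments:
  597 − 117 = 480 bp
  768 − 597 = 171 bp
  1342 − 768 = 574 bp
  1966 − 1342 = 624 bp
  wrap: 2770 − 1966 + 117 = 921 bp
Sorted largest to smallest: 921, 624, 574, 480, 171 bp.

921, 624, 574, 480, 171 bp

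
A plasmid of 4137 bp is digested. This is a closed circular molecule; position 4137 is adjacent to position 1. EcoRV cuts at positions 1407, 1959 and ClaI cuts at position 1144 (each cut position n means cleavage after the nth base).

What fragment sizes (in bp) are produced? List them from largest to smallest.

Combined cut positions (sorted): 1144, 1407, 1959.
Circular molecule, 3 cuts → 3 fragments:
  1407 − 1144 = 263 bp
  1959 − 1407 = 552 bp
  wrap: 4137 − 1959 + 1144 = 3322 bp
Sorted largest to smallest: 3322, 552, 263 bp.

3322, 552, 263 bp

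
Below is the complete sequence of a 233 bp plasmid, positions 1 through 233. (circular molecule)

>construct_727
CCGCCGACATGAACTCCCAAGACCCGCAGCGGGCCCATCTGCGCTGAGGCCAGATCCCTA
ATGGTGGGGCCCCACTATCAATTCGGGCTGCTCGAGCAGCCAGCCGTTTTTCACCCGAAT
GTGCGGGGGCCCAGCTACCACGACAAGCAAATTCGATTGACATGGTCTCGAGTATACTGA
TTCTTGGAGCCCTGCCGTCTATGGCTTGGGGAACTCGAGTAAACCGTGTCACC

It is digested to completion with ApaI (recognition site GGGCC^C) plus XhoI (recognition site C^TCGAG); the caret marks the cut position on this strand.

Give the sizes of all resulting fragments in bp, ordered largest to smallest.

ApaI sites (GGGCCC) start at positions 31, 67, 127.
ApaI cuts after base 5 of each site (before the last base), so after positions 35, 71, 131.
XhoI sites (CTCGAG) start at positions 91, 167, 214.
XhoI cuts after the first base of each site, so after positions 91, 167, 214.
Combined cut positions: 35, 71, 91, 131, 167, 214.
Circular molecule, 6 cuts → 6 fragments:
  36–71 → 36 bp
  72–91 → 20 bp
  92–131 → 40 bp
  132–167 → 36 bp
  168–214 → 47 bp
  215–233 then 1–35 → 19 + 35 = 54 bp
Sorted largest to smallest: 54, 47, 40, 36, 36, 20 bp.

54, 47, 40, 36, 36, 20 bp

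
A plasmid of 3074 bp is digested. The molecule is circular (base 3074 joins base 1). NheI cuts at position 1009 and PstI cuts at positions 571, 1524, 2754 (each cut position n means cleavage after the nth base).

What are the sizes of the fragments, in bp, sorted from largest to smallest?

Combined cut positions (sorted): 571, 1009, 1524, 2754.
Circular molecule, 4 cuts → 4 fragments:
  1009 − 571 = 438 bp
  1524 − 1009 = 515 bp
  2754 − 1524 = 1230 bp
  wrap: 3074 − 2754 + 571 = 891 bp
Sorted largest to smallest: 1230, 891, 515, 438 bp.

1230, 891, 515, 438 bp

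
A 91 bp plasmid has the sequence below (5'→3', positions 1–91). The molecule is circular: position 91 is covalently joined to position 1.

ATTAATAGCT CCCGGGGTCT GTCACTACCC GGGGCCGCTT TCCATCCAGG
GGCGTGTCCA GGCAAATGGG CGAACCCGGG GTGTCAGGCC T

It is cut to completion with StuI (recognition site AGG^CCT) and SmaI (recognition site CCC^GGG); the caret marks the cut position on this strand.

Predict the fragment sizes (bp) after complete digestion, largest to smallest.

The StuI site (AGGCCT) starts at position 86.
StuI cuts after base 3 of each site, so after position 88.
SmaI sites (CCCGGG) start at positions 11, 28, 75.
SmaI cuts after base 3 of each site, so after positions 13, 30, 77.
Combined cut positions: 13, 30, 77, 88.
Circular molecule, 4 cuts → 4 fragments:
  14–30 → 17 bp
  31–77 → 47 bp
  78–88 → 11 bp
  89–91 then 1–13 → 3 + 13 = 16 bp
Sorted largest to smallest: 47, 17, 16, 11 bp.

47, 17, 16, 11 bp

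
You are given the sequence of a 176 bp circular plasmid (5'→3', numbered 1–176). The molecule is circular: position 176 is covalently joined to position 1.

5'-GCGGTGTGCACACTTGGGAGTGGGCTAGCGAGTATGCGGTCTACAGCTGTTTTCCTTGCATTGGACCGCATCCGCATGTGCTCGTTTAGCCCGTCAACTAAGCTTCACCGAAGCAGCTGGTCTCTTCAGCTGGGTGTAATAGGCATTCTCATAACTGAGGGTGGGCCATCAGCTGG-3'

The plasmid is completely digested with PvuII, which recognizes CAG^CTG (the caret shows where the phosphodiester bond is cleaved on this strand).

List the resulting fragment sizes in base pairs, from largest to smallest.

PvuII sites (CAGCTG) start at positions 44, 114, 127, 170.
PvuII cuts after base 3 of each site, so after positions 46, 116, 129, 172.
Circular molecule, 4 cuts → 4 fragments:
  47–116 → 70 bp
  117–129 → 13 bp
  130–172 → 43 bp
  173–176 then 1–46 → 4 + 46 = 50 bp
Sorted largest to smallest: 70, 50, 43, 13 bp.

70, 50, 43, 13 bp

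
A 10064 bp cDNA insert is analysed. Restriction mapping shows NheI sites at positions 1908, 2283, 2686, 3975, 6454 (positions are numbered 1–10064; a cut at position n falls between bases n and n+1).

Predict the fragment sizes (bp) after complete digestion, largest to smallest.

Linear molecule, 5 cuts → 6 fragments:
  1908 − 0 = 1908 bp
  2283 − 1908 = 375 bp
  2686 − 2283 = 403 bp
  3975 − 2686 = 1289 bp
  6454 − 3975 = 2479 bp
  10064 − 6454 = 3610 bp
Sorted largest to smallest: 3610, 2479, 1908, 1289, 403, 375 bp.

3610, 2479, 1908, 1289, 403, 375 bp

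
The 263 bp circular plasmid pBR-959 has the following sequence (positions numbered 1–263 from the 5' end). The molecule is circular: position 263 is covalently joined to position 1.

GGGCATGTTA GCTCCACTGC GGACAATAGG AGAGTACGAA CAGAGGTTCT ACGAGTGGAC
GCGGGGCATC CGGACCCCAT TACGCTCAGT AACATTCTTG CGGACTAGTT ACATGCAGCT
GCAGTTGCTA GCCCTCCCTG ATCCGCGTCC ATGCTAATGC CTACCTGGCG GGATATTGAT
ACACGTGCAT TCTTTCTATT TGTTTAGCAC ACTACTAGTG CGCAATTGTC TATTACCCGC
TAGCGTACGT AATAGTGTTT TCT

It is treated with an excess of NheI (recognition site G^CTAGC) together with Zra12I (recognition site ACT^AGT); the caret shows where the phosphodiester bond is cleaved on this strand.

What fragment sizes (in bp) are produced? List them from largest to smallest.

NheI sites (GCTAGC) start at positions 127, 239.
NheI cuts after the first base of each site, so after positions 127, 239.
Zra12I sites (ACTAGT) start at positions 104, 214.
Zra12I cuts after base 3 of each site, so after positions 106, 216.
Combined cut positions: 106, 127, 216, 239.
Circular molecule, 4 cuts → 4 fragments:
  107–127 → 21 bp
  128–216 → 89 bp
  217–239 → 23 bp
  240–263 then 1–106 → 24 + 106 = 130 bp
Sorted largest to smallest: 130, 89, 23, 21 bp.

130, 89, 23, 21 bp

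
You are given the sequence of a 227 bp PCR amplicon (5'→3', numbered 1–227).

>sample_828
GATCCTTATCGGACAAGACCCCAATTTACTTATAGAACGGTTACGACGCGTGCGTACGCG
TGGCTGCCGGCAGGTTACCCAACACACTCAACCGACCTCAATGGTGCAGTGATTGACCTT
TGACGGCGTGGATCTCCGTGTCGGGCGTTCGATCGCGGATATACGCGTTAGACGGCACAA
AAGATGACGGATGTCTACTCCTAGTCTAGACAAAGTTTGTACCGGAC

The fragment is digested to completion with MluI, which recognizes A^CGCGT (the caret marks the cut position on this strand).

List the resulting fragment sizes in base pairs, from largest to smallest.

MluI sites (ACGCGT) start at positions 46, 56, 163.
MluI cuts after the first base of each site, so after positions 46, 56, 163.
Linear molecule, 3 cuts → 4 fragments:
  1–46 → 46 bp
  47–56 → 10 bp
  57–163 → 107 bp
  164–227 → 64 bp
Sorted largest to smallest: 107, 64, 46, 10 bp.

107, 64, 46, 10 bp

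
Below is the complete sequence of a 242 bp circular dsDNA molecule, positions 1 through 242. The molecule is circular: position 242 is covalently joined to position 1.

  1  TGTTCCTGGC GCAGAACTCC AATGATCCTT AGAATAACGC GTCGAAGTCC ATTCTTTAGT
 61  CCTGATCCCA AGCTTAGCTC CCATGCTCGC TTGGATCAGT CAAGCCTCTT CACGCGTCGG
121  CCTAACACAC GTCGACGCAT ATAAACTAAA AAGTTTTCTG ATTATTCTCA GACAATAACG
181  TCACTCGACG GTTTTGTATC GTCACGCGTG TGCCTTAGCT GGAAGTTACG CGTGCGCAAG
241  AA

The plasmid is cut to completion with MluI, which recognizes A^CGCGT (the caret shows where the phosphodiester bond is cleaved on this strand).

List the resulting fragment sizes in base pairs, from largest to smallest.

92, 75, 51, 24 bp

MluI sites (ACGCGT) start at positions 37, 112, 204, 228.
MluI cuts after the first base of each site, so after positions 37, 112, 204, 228.
Circular molecule, 4 cuts → 4 fragments:
  38–112 → 75 bp
  113–204 → 92 bp
  205–228 → 24 bp
  229–242 then 1–37 → 14 + 37 = 51 bp
Sorted largest to smallest: 92, 75, 51, 24 bp.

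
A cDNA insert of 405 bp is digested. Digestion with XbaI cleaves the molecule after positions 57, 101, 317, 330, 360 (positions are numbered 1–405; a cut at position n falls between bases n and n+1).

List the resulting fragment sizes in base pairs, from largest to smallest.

216, 57, 45, 44, 30, 13 bp

Linear molecule, 5 cuts → 6 fragments:
  57 − 0 = 57 bp
  101 − 57 = 44 bp
  317 − 101 = 216 bp
  330 − 317 = 13 bp
  360 − 330 = 30 bp
  405 − 360 = 45 bp
Sorted largest to smallest: 216, 57, 45, 44, 30, 13 bp.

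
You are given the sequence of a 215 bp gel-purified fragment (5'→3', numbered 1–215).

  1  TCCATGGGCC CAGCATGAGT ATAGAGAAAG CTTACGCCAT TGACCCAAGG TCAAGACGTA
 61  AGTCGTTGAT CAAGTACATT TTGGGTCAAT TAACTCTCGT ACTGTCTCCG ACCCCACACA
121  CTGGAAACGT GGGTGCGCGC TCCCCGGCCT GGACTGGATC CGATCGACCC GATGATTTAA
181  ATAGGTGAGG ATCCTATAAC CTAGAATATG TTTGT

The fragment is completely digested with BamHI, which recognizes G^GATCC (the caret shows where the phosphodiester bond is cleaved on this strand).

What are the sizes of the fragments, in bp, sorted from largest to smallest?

156, 33, 26 bp

BamHI sites (GGATCC) start at positions 156, 189.
BamHI cuts after the first base of each site, so after positions 156, 189.
Linear molecule, 2 cuts → 3 fragments:
  1–156 → 156 bp
  157–189 → 33 bp
  190–215 → 26 bp
Sorted largest to smallest: 156, 33, 26 bp.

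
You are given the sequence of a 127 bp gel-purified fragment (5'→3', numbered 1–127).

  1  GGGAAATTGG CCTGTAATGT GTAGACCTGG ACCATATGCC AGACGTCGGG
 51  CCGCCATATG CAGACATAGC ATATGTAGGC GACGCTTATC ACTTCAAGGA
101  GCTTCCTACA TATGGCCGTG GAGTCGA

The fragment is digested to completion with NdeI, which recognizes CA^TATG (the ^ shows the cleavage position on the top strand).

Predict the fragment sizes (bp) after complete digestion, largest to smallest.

NdeI sites (CATATG) start at positions 33, 55, 70, 109.
NdeI cuts after base 2 of each site, so after positions 34, 56, 71, 110.
Linear molecule, 4 cuts → 5 fragments:
  1–34 → 34 bp
  35–56 → 22 bp
  57–71 → 15 bp
  72–110 → 39 bp
  111–127 → 17 bp
Sorted largest to smallest: 39, 34, 22, 17, 15 bp.

39, 34, 22, 17, 15 bp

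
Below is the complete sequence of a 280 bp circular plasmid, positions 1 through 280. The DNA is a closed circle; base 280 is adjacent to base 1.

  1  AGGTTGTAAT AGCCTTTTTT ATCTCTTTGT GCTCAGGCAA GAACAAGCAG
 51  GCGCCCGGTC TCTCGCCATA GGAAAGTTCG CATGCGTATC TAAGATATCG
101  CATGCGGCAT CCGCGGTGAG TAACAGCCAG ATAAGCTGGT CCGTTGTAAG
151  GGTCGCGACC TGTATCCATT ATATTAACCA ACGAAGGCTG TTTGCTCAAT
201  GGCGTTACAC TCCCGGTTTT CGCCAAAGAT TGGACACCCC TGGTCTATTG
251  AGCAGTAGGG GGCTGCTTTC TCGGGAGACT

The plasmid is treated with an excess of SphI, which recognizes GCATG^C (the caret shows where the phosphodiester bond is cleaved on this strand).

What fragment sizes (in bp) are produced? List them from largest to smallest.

SphI sites (GCATGC) start at positions 80, 100.
SphI cuts after base 5 of each site (before the last base), so after positions 84, 104.
Circular molecule, 2 cuts → 2 fragments:
  85–104 → 20 bp
  105–280 then 1–84 → 176 + 84 = 260 bp
Sorted largest to smallest: 260, 20 bp.

260, 20 bp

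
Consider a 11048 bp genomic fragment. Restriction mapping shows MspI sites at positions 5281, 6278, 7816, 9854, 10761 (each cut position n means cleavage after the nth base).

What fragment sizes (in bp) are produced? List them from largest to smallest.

Linear molecule, 5 cuts → 6 fragments:
  5281 − 0 = 5281 bp
  6278 − 5281 = 997 bp
  7816 − 6278 = 1538 bp
  9854 − 7816 = 2038 bp
  10761 − 9854 = 907 bp
  11048 − 10761 = 287 bp
Sorted largest to smallest: 5281, 2038, 1538, 997, 907, 287 bp.

5281, 2038, 1538, 997, 907, 287 bp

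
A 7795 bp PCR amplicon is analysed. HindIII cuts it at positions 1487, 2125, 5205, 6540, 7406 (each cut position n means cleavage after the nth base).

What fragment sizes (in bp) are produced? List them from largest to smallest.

Linear molecule, 5 cuts → 6 fragments:
  1487 − 0 = 1487 bp
  2125 − 1487 = 638 bp
  5205 − 2125 = 3080 bp
  6540 − 5205 = 1335 bp
  7406 − 6540 = 866 bp
  7795 − 7406 = 389 bp
Sorted largest to smallest: 3080, 1487, 1335, 866, 638, 389 bp.

3080, 1487, 1335, 866, 638, 389 bp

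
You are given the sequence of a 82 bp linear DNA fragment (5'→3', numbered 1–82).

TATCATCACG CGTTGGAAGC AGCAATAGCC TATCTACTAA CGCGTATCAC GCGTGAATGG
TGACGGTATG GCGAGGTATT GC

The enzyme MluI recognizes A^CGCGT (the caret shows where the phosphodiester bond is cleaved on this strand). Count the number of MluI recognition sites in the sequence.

ACGCGT occurs starting at positions 8, 40, 49.
MluI cuts at 3 sites.

3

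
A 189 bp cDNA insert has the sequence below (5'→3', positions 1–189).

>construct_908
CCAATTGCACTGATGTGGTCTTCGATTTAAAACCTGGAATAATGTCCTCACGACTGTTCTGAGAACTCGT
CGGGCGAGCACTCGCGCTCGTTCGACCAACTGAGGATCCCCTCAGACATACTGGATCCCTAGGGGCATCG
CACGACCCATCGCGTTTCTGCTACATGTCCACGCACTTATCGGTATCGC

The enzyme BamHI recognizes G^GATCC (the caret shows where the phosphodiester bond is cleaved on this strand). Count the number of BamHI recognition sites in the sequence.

GGATCC occurs starting at positions 104, 123.
BamHI cuts at 2 sites.

2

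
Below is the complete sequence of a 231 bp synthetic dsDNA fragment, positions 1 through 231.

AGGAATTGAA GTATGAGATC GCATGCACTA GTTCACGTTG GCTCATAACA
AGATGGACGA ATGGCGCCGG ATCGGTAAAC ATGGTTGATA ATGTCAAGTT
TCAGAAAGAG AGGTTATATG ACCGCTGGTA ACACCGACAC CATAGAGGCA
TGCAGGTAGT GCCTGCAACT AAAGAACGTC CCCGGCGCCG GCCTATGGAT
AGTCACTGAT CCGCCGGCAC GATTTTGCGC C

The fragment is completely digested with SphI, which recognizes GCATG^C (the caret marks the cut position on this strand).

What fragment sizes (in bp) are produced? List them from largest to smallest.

SphI sites (GCATGC) start at positions 21, 148.
SphI cuts after base 5 of each site (before the last base), so after positions 25, 152.
Linear molecule, 2 cuts → 3 fragments:
  1–25 → 25 bp
  26–152 → 127 bp
  153–231 → 79 bp
Sorted largest to smallest: 127, 79, 25 bp.

127, 79, 25 bp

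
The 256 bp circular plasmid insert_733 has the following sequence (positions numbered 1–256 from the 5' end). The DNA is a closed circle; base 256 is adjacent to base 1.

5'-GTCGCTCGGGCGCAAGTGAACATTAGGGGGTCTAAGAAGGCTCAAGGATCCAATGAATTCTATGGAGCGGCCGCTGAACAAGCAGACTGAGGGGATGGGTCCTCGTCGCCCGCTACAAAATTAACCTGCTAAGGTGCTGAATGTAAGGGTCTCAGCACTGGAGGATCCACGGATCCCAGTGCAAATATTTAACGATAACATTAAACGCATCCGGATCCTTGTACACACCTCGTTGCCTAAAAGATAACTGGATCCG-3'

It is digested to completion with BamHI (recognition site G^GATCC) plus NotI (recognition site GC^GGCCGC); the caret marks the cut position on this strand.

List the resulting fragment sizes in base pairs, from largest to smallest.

BamHI sites (GGATCC) start at positions 46, 163, 171, 213, 250.
BamHI cuts after the first base of each site, so after positions 46, 163, 171, 213, 250.
The NotI site (GCGGCCGC) starts at position 67.
NotI cuts after base 2 of each site, so after position 68.
Combined cut positions: 46, 68, 163, 171, 213, 250.
Circular molecule, 6 cuts → 6 fragments:
  47–68 → 22 bp
  69–163 → 95 bp
  164–171 → 8 bp
  172–213 → 42 bp
  214–250 → 37 bp
  251–256 then 1–46 → 6 + 46 = 52 bp
Sorted largest to smallest: 95, 52, 42, 37, 22, 8 bp.

95, 52, 42, 37, 22, 8 bp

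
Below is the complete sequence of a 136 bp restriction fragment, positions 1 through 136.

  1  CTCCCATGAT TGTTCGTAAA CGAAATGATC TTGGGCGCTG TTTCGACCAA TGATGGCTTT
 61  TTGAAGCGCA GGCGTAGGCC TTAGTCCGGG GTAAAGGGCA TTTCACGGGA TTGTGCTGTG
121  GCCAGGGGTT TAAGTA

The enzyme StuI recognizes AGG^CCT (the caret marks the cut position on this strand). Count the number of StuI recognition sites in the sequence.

1

AGGCCT occurs starting at position 76.
StuI cuts at 1 site.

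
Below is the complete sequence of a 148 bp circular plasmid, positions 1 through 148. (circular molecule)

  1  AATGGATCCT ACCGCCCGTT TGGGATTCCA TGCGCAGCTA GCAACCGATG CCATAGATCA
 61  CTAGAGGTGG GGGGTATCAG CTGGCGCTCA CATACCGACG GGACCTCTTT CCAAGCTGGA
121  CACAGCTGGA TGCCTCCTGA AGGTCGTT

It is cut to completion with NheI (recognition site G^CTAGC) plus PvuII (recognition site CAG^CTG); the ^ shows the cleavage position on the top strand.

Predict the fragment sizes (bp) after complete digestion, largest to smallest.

The NheI site (GCTAGC) starts at position 37.
NheI cuts after the first base of each site, so after position 37.
PvuII sites (CAGCTG) start at positions 78, 123.
PvuII cuts after base 3 of each site, so after positions 80, 125.
Combined cut positions: 37, 80, 125.
Circular molecule, 3 cuts → 3 fragments:
  38–80 → 43 bp
  81–125 → 45 bp
  126–148 then 1–37 → 23 + 37 = 60 bp
Sorted largest to smallest: 60, 45, 43 bp.

60, 45, 43 bp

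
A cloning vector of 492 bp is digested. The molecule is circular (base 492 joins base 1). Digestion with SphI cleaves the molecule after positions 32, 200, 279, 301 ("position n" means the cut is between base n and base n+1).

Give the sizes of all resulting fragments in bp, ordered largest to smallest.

Circular molecule, 4 cuts → 4 fragments:
  200 − 32 = 168 bp
  279 − 200 = 79 bp
  301 − 279 = 22 bp
  wrap: 492 − 301 + 32 = 223 bp
Sorted largest to smallest: 223, 168, 79, 22 bp.

223, 168, 79, 22 bp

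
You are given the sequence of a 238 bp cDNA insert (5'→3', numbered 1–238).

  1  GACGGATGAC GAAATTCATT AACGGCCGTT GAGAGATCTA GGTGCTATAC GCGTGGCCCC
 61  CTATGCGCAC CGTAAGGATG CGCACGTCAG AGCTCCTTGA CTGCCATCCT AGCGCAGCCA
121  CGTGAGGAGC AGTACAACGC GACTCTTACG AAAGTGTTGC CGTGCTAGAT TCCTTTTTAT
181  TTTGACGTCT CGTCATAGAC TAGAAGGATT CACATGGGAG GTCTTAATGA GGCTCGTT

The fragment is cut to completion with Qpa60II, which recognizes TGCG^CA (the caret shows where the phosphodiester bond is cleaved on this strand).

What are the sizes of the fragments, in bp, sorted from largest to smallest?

Qpa60II sites (TGCGCA) start at positions 64, 79.
Qpa60II cuts after base 4 of each site, so after positions 67, 82.
Linear molecule, 2 cuts → 3 fragments:
  1–67 → 67 bp
  68–82 → 15 bp
  83–238 → 156 bp
Sorted largest to smallest: 156, 67, 15 bp.

156, 67, 15 bp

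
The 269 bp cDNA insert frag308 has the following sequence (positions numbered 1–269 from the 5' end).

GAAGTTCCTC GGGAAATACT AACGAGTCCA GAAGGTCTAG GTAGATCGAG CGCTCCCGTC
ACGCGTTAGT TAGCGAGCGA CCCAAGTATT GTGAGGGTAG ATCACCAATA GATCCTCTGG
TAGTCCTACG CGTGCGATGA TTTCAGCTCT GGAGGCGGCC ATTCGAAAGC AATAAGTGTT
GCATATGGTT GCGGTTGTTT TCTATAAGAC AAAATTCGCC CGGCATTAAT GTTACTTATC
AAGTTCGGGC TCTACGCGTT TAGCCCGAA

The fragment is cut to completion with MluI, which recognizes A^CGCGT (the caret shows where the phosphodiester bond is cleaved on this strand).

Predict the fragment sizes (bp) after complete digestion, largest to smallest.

126, 67, 61, 15 bp

MluI sites (ACGCGT) start at positions 61, 128, 254.
MluI cuts after the first base of each site, so after positions 61, 128, 254.
Linear molecule, 3 cuts → 4 fragments:
  1–61 → 61 bp
  62–128 → 67 bp
  129–254 → 126 bp
  255–269 → 15 bp
Sorted largest to smallest: 126, 67, 61, 15 bp.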